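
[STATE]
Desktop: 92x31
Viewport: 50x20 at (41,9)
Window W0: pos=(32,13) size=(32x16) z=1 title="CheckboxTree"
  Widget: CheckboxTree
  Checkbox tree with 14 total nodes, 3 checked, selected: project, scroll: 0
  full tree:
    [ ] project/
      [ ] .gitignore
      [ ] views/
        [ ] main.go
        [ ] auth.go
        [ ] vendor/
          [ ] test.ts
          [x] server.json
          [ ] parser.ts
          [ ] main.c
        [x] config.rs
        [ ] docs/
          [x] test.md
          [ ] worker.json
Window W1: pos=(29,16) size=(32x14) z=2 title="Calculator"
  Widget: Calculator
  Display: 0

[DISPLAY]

                                                  
                                                  
                                                  
                                                  
━━━━━━━━━━━━━━━━━━━━━━┓                           
xTree                 ┃                           
──────────────────────┨                           
━━━━━━━━━━━━━━━━━━━┓  ┃                           
                   ┃  ┃                           
───────────────────┨  ┃                           
                  0┃  ┃                           
─┬───┐             ┃  ┃                           
 │ ÷ │             ┃  ┃                           
─┼───┤             ┃  ┃                           
 │ × │             ┃  ┃                           
─┼───┤             ┃  ┃                           
 │ - │             ┃  ┃                           
─┼───┤             ┃  ┃                           
 │ + │             ┃  ┃                           
─┴───┘             ┃━━┛                           


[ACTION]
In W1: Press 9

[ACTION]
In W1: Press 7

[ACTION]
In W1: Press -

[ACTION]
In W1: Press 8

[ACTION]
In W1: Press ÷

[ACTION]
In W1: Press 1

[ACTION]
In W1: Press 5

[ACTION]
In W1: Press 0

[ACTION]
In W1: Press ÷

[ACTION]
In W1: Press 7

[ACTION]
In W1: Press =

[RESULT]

                                                  
                                                  
                                                  
                                                  
━━━━━━━━━━━━━━━━━━━━━━┓                           
xTree                 ┃                           
──────────────────────┨                           
━━━━━━━━━━━━━━━━━━━┓  ┃                           
                   ┃  ┃                           
───────────────────┨  ┃                           
      0.08476190476┃  ┃                           
─┬───┐             ┃  ┃                           
 │ ÷ │             ┃  ┃                           
─┼───┤             ┃  ┃                           
 │ × │             ┃  ┃                           
─┼───┤             ┃  ┃                           
 │ - │             ┃  ┃                           
─┼───┤             ┃  ┃                           
 │ + │             ┃  ┃                           
─┴───┘             ┃━━┛                           


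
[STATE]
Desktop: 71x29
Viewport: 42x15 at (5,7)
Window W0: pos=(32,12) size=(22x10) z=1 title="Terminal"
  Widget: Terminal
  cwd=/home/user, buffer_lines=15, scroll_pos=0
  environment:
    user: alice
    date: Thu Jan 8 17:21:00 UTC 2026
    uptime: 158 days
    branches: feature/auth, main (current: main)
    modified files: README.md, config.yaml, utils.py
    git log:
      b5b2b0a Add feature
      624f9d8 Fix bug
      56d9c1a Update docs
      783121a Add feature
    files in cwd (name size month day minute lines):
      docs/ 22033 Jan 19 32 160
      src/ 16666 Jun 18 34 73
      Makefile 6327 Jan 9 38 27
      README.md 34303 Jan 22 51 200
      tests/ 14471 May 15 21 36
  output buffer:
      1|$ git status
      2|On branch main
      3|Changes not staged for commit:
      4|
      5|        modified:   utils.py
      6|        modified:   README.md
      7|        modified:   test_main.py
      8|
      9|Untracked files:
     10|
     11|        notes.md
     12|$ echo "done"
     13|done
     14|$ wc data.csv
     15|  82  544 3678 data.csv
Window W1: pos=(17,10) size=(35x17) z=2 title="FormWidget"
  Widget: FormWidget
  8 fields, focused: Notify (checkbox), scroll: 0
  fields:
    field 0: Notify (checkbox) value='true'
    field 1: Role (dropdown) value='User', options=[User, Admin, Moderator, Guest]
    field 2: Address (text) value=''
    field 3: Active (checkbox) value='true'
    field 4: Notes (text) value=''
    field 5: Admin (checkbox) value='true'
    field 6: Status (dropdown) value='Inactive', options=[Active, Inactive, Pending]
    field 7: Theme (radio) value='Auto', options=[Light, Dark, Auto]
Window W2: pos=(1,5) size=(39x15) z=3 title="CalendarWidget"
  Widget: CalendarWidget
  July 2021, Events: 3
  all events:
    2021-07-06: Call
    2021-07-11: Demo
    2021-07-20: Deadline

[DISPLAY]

──────────────────────────────────┨       
           July 2021              ┃       
Tu We Th Fr Sa Su                 ┃       
       1  2  3  4                 ┃━━━━━━━
 6*  7  8  9 10 11*               ┃       
13 14 15 16 17 18                 ┃───────
20* 21 22 23 24 25                ┃       
27 28 29 30 31                    ┃       
                                  ┃       
                                  ┃       
                                  ┃       
                                  ┃       
━━━━━━━━━━━━━━━━━━━━━━━━━━━━━━━━━━┛e      
            ┃  Theme:      ( ) Light  ( ) 
            ┃                             


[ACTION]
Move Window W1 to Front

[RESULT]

──────────────────────────────────┨       
           July 2021              ┃       
Tu We Th Fr Sa Su                 ┃       
       1  2 ┏━━━━━━━━━━━━━━━━━━━━━━━━━━━━━
 6*  7  8  9┃ FormWidget                  
13 14 15 16 ┠─────────────────────────────
20* 21 22 23┃> Notify:     [x]            
27 28 29 30 ┃  Role:       [User          
            ┃  Address:    [              
            ┃  Active:     [x]            
            ┃  Notes:      [              
            ┃  Admin:      [x]            
━━━━━━━━━━━━┃  Status:     [Inactive      
            ┃  Theme:      ( ) Light  ( ) 
            ┃                             


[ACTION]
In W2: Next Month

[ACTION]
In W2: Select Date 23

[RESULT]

──────────────────────────────────┨       
          August 2021             ┃       
Tu We Th Fr Sa Su                 ┃       
            ┏━━━━━━━━━━━━━━━━━━━━━━━━━━━━━
 3  4  5  6 ┃ FormWidget                  
10 11 12 13 ┠─────────────────────────────
17 18 19 20 ┃> Notify:     [x]            
] 24 25 26 2┃  Role:       [User          
31          ┃  Address:    [              
            ┃  Active:     [x]            
            ┃  Notes:      [              
            ┃  Admin:      [x]            
━━━━━━━━━━━━┃  Status:     [Inactive      
            ┃  Theme:      ( ) Light  ( ) 
            ┃                             


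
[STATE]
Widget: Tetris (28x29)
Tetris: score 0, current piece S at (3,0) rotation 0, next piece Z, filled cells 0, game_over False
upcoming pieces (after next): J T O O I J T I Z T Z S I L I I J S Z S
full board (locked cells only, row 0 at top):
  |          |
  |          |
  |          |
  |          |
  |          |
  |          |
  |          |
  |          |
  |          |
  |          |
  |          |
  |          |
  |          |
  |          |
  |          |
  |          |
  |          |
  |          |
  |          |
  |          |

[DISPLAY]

    ░░    │Next:            
   ░░     │▓▓               
          │ ▓▓              
          │                 
          │                 
          │                 
          │Score:           
          │0                
          │                 
          │                 
          │                 
          │                 
          │                 
          │                 
          │                 
          │                 
          │                 
          │                 
          │                 
          │                 
          │                 
          │                 
          │                 
          │                 
          │                 
          │                 
          │                 
          │                 
          │                 


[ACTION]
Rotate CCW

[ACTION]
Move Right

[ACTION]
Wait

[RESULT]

          │Next:            
    ░     │▓▓               
    ░░    │ ▓▓              
     ░    │                 
          │                 
          │                 
          │Score:           
          │0                
          │                 
          │                 
          │                 
          │                 
          │                 
          │                 
          │                 
          │                 
          │                 
          │                 
          │                 
          │                 
          │                 
          │                 
          │                 
          │                 
          │                 
          │                 
          │                 
          │                 
          │                 


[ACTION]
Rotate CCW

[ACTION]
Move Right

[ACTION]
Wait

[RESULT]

          │Next:            
          │▓▓               
      ░░  │ ▓▓              
     ░░   │                 
          │                 
          │                 
          │Score:           
          │0                
          │                 
          │                 
          │                 
          │                 
          │                 
          │                 
          │                 
          │                 
          │                 
          │                 
          │                 
          │                 
          │                 
          │                 
          │                 
          │                 
          │                 
          │                 
          │                 
          │                 
          │                 


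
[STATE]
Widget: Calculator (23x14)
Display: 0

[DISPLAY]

                      0
┌───┬───┬───┬───┐      
│ 7 │ 8 │ 9 │ ÷ │      
├───┼───┼───┼───┤      
│ 4 │ 5 │ 6 │ × │      
├───┼───┼───┼───┤      
│ 1 │ 2 │ 3 │ - │      
├───┼───┼───┼───┤      
│ 0 │ . │ = │ + │      
├───┼───┼───┼───┤      
│ C │ MC│ MR│ M+│      
└───┴───┴───┴───┘      
                       
                       


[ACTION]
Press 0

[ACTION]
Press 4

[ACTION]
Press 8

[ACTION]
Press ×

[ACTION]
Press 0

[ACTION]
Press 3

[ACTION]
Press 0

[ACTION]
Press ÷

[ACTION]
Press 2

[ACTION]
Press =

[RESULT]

                    720
┌───┬───┬───┬───┐      
│ 7 │ 8 │ 9 │ ÷ │      
├───┼───┼───┼───┤      
│ 4 │ 5 │ 6 │ × │      
├───┼───┼───┼───┤      
│ 1 │ 2 │ 3 │ - │      
├───┼───┼───┼───┤      
│ 0 │ . │ = │ + │      
├───┼───┼───┼───┤      
│ C │ MC│ MR│ M+│      
└───┴───┴───┴───┘      
                       
                       


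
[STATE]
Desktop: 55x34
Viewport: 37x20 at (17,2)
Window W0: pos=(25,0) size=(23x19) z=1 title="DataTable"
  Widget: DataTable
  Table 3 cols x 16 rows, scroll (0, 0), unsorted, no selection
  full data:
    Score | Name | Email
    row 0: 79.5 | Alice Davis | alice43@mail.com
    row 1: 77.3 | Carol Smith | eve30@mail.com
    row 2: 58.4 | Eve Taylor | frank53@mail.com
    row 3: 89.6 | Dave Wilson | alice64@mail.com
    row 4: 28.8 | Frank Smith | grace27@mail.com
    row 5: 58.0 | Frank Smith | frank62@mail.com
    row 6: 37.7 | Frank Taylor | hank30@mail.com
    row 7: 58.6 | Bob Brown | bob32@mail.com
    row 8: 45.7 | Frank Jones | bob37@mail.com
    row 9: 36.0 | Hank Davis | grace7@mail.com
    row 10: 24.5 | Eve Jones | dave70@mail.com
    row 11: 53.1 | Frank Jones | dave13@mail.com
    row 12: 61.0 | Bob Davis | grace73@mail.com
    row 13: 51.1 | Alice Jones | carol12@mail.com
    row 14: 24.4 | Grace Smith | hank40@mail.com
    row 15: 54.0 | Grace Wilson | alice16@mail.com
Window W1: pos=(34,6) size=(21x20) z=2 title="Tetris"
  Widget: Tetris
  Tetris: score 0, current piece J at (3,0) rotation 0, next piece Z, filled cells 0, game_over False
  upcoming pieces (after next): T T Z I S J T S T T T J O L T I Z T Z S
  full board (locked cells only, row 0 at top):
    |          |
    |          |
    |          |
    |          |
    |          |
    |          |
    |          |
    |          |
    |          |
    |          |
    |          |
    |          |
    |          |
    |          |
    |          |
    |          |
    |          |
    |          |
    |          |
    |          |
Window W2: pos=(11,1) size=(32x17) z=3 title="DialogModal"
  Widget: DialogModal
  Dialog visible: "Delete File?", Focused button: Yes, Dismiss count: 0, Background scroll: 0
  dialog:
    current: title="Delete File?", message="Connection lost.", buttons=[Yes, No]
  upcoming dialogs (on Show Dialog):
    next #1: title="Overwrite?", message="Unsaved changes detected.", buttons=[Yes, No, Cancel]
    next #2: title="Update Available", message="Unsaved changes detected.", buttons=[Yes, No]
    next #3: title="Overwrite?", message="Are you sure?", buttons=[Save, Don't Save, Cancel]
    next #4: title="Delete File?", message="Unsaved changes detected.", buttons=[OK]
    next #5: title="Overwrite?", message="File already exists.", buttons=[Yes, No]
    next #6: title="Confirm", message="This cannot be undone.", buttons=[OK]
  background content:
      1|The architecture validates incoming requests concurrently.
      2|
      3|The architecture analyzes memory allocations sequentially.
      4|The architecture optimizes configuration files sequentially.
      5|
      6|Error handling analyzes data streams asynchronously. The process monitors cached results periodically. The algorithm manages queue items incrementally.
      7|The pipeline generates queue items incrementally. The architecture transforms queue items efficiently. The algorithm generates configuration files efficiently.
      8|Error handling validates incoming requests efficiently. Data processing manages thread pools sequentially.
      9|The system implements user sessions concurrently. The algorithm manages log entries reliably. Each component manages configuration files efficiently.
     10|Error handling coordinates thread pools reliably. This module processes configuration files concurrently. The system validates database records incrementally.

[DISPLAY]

ogModal                  ┃────┨      
─────────────────────────┨ │Em┃      
rchitecture validates inc┃─┼──┃      
                         ┃ │al┃      
rchitecture analyzes memo┃━━━━━━━━━━━
rchitecture optimizes con┃           
┌──────────────────┐     ┃───────────
│   Delete File?   │ata s┃  │Next:   
│ Connection lost. │eue i┃  │▓▓      
│    [Yes]  No     │incom┃  │ ▓▓     
└──────────────────┘r ses┃  │        
 handling coordinates thr┃  │        
                         ┃  │        
                         ┃  │Score:  
                         ┃  │0       
━━━━━━━━━━━━━━━━━━━━━━━━━┛  │        
        ┗━━━━━━━━┃          │        
                 ┃          │        
                 ┃          │        
                 ┃          │        


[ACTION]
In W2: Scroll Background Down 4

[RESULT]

ogModal                  ┃────┨      
─────────────────────────┨ │Em┃      
                         ┃─┼──┃      
 handling analyzes data s┃ │al┃      
ipeline generates queue i┃━━━━━━━━━━━
 handling validates incom┃           
┌──────────────────┐r ses┃───────────
│   Delete File?   │s thr┃  │Next:   
│ Connection lost. │     ┃  │▓▓      
│    [Yes]  No     │     ┃  │ ▓▓     
└──────────────────┘     ┃  │        
                         ┃  │        
                         ┃  │        
                         ┃  │Score:  
                         ┃  │0       
━━━━━━━━━━━━━━━━━━━━━━━━━┛  │        
        ┗━━━━━━━━┃          │        
                 ┃          │        
                 ┃          │        
                 ┃          │        


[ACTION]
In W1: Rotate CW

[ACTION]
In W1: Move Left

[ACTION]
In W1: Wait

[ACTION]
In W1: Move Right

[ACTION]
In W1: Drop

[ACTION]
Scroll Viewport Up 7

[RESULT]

        ┏━━━━━━━━━━━━━━━━━━━━━┓      
━━━━━━━━━━━━━━━━━━━━━━━━━┓    ┃      
ogModal                  ┃────┨      
─────────────────────────┨ │Em┃      
                         ┃─┼──┃      
 handling analyzes data s┃ │al┃      
ipeline generates queue i┃━━━━━━━━━━━
 handling validates incom┃           
┌──────────────────┐r ses┃───────────
│   Delete File?   │s thr┃  │Next:   
│ Connection lost. │     ┃  │▓▓      
│    [Yes]  No     │     ┃  │ ▓▓     
└──────────────────┘     ┃  │        
                         ┃  │        
                         ┃  │        
                         ┃  │Score:  
                         ┃  │0       
━━━━━━━━━━━━━━━━━━━━━━━━━┛  │        
        ┗━━━━━━━━┃          │        
                 ┃          │        


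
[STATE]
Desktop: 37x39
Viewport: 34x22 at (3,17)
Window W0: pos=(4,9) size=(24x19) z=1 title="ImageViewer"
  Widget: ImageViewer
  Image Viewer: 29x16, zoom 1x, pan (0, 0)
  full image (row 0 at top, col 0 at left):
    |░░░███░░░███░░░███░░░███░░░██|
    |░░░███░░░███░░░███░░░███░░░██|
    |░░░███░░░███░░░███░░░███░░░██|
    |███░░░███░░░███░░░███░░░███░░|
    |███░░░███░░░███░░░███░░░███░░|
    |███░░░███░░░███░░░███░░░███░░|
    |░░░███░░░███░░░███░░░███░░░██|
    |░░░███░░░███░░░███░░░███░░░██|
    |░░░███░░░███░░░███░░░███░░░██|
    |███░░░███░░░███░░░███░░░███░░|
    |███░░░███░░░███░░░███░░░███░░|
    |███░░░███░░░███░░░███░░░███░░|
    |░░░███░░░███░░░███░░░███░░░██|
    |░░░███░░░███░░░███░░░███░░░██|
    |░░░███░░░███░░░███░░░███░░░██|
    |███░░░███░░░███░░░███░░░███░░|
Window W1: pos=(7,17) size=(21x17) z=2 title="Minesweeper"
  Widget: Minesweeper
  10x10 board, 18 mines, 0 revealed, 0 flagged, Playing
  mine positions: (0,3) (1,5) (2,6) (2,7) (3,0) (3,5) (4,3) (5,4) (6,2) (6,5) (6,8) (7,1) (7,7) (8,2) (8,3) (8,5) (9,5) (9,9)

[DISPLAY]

 ┃██┏━━━━━━━━━━━━━━━━━━━┓         
 ┃░░┃ Minesweeper       ┃         
 ┃░░┠───────────────────┨         
 ┃░░┃■■■■■■■■■■         ┃         
 ┃██┃■■■■■■■■■■         ┃         
 ┃██┃■■■■■■■■■■         ┃         
 ┃██┃■■■■■■■■■■         ┃         
 ┃░░┃■■■■■■■■■■         ┃         
 ┃░░┃■■■■■■■■■■         ┃         
 ┃░░┃■■■■■■■■■■         ┃         
 ┗━━┃■■■■■■■■■■         ┃         
    ┃■■■■■■■■■■         ┃         
    ┃■■■■■■■■■■         ┃         
    ┃                   ┃         
    ┃                   ┃         
    ┃                   ┃         
    ┗━━━━━━━━━━━━━━━━━━━┛         
                                  
                                  
                                  
                                  
                                  


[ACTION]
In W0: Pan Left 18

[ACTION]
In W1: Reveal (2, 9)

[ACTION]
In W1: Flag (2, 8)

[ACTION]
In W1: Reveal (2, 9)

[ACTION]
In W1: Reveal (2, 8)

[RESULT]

 ┃██┏━━━━━━━━━━━━━━━━━━━┓         
 ┃░░┃ Minesweeper       ┃         
 ┃░░┠───────────────────┨         
 ┃░░┃■■■■■■1            ┃         
 ┃██┃■■■■■■321          ┃         
 ┃██┃■■■■■■■■1          ┃         
 ┃██┃■■■■■■321          ┃         
 ┃░░┃■■■■■■1            ┃         
 ┃░░┃■■■■■■1111         ┃         
 ┃░░┃■■■■■■■■■■         ┃         
 ┗━━┃■■■■■■■■■■         ┃         
    ┃■■■■■■■■■■         ┃         
    ┃■■■■■■■■■■         ┃         
    ┃                   ┃         
    ┃                   ┃         
    ┃                   ┃         
    ┗━━━━━━━━━━━━━━━━━━━┛         
                                  
                                  
                                  
                                  
                                  


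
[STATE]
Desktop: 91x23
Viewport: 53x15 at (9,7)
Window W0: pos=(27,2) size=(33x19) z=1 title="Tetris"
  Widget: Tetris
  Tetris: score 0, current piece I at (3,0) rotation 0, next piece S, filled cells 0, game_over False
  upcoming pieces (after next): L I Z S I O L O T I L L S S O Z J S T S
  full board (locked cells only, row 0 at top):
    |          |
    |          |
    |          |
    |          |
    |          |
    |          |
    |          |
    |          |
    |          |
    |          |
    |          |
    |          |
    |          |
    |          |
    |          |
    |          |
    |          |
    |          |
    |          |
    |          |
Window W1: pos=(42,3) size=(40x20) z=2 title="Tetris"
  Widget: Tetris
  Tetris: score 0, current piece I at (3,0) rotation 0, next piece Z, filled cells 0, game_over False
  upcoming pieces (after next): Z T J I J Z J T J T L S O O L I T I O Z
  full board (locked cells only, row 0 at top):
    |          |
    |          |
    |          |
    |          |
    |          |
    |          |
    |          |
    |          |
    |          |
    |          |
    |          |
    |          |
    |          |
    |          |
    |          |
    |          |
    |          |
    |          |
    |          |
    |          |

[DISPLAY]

                  ┃          │░░ ┃          │▓▓      
                  ┃          │   ┃          │ ▓▓     
                  ┃          │   ┃          │        
                  ┃          │   ┃          │        
                  ┃          │Sco┃          │        
                  ┃          │0  ┃          │Score:  
                  ┃          │   ┃          │0       
                  ┃          │   ┃          │        
                  ┃          │   ┃          │        
                  ┃          │   ┃          │        
                  ┃          │   ┃          │        
                  ┃          │   ┃          │        
                  ┃          │   ┃          │        
                  ┗━━━━━━━━━━━━━━┃          │        
                                 ┃          │        


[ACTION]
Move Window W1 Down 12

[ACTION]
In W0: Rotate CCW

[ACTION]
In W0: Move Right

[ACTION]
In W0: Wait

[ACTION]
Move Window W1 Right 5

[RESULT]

                  ┃          │░░      ┃          │▓▓ 
                  ┃          │        ┃          │ ▓▓
                  ┃          │        ┃          │   
                  ┃          │        ┃          │   
                  ┃          │Score:  ┃          │   
                  ┃          │0       ┃          │Sco
                  ┃          │        ┃          │0  
                  ┃          │        ┃          │   
                  ┃          │        ┃          │   
                  ┃          │        ┃          │   
                  ┃          │        ┃          │   
                  ┃          │        ┃          │   
                  ┃          │        ┃          │   
                  ┗━━━━━━━━━━━━━━━━━━━┃          │   
                                      ┃          │   


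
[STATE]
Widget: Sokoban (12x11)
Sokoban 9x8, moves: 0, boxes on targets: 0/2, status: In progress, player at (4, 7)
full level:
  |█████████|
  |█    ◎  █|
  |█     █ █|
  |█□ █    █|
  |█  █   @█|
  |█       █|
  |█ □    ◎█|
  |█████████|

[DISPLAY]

█████████   
█    ◎  █   
█     █ █   
█□ █    █   
█  █   @█   
█       █   
█ □    ◎█   
█████████   
Moves: 0  0/
            
            


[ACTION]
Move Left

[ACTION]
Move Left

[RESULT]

█████████   
█    ◎  █   
█     █ █   
█□ █    █   
█  █ @  █   
█       █   
█ □    ◎█   
█████████   
Moves: 2  0/
            
            


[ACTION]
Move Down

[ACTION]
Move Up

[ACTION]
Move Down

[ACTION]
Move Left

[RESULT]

█████████   
█    ◎  █   
█     █ █   
█□ █    █   
█  █    █   
█   @   █   
█ □    ◎█   
█████████   
Moves: 6  0/
            
            


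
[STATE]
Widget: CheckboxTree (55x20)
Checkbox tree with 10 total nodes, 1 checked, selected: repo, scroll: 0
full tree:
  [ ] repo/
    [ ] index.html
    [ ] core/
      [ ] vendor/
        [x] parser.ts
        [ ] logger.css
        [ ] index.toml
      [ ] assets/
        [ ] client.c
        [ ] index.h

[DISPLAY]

>[-] repo/                                             
   [ ] index.html                                      
   [-] core/                                           
     [-] vendor/                                       
       [x] parser.ts                                   
       [ ] logger.css                                  
       [ ] index.toml                                  
     [ ] assets/                                       
       [ ] client.c                                    
       [ ] index.h                                     
                                                       
                                                       
                                                       
                                                       
                                                       
                                                       
                                                       
                                                       
                                                       
                                                       


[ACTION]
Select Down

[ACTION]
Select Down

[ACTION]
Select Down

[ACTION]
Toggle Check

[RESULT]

 [-] repo/                                             
   [ ] index.html                                      
   [-] core/                                           
>    [x] vendor/                                       
       [x] parser.ts                                   
       [x] logger.css                                  
       [x] index.toml                                  
     [ ] assets/                                       
       [ ] client.c                                    
       [ ] index.h                                     
                                                       
                                                       
                                                       
                                                       
                                                       
                                                       
                                                       
                                                       
                                                       
                                                       


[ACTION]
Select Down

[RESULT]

 [-] repo/                                             
   [ ] index.html                                      
   [-] core/                                           
     [x] vendor/                                       
>      [x] parser.ts                                   
       [x] logger.css                                  
       [x] index.toml                                  
     [ ] assets/                                       
       [ ] client.c                                    
       [ ] index.h                                     
                                                       
                                                       
                                                       
                                                       
                                                       
                                                       
                                                       
                                                       
                                                       
                                                       


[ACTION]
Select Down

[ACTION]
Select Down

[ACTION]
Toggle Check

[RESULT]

 [-] repo/                                             
   [ ] index.html                                      
   [-] core/                                           
     [-] vendor/                                       
       [x] parser.ts                                   
       [x] logger.css                                  
>      [ ] index.toml                                  
     [ ] assets/                                       
       [ ] client.c                                    
       [ ] index.h                                     
                                                       
                                                       
                                                       
                                                       
                                                       
                                                       
                                                       
                                                       
                                                       
                                                       


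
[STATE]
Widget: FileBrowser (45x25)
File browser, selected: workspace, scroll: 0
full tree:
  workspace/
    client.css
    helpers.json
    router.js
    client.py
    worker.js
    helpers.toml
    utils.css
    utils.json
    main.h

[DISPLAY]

> [-] workspace/                             
    client.css                               
    helpers.json                             
    router.js                                
    client.py                                
    worker.js                                
    helpers.toml                             
    utils.css                                
    utils.json                               
    main.h                                   
                                             
                                             
                                             
                                             
                                             
                                             
                                             
                                             
                                             
                                             
                                             
                                             
                                             
                                             
                                             


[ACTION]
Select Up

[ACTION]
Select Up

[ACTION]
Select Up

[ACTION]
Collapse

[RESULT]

> [+] workspace/                             
                                             
                                             
                                             
                                             
                                             
                                             
                                             
                                             
                                             
                                             
                                             
                                             
                                             
                                             
                                             
                                             
                                             
                                             
                                             
                                             
                                             
                                             
                                             
                                             


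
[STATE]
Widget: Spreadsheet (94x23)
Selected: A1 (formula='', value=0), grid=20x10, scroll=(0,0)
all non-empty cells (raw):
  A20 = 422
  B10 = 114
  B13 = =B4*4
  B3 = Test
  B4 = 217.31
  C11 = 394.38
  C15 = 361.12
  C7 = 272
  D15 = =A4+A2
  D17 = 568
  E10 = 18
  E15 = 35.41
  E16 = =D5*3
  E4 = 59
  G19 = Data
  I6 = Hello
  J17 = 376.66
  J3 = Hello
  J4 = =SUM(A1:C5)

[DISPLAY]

A1:                                                                                           
       A       B       C       D       E       F       G       H       I       J              
----------------------------------------------------------------------------------------------
  1      [0]       0       0       0       0       0       0       0       0       0          
  2        0       0       0       0       0       0       0       0       0       0          
  3        0Test           0       0       0       0       0       0       0Hello             
  4        0  217.31       0       0      59       0       0       0       0  217.31          
  5        0       0       0       0       0       0       0       0       0       0          
  6        0       0       0       0       0       0       0       0Hello          0          
  7        0       0     272       0       0       0       0       0       0       0          
  8        0       0       0       0       0       0       0       0       0       0          
  9        0       0       0       0       0       0       0       0       0       0          
 10        0     114       0       0      18       0       0       0       0       0          
 11        0       0  394.38       0       0       0       0       0       0       0          
 12        0       0       0       0       0       0       0       0       0       0          
 13        0  869.24       0       0       0       0       0       0       0       0          
 14        0       0       0       0       0       0       0       0       0       0          
 15        0       0  361.12       0   35.41       0       0       0       0       0          
 16        0       0       0       0       0       0       0       0       0       0          
 17        0       0       0     568       0       0       0       0       0  376.66          
 18        0       0       0       0       0       0       0       0       0       0          
 19        0       0       0       0       0       0Data           0       0       0          
 20      422       0       0       0       0       0       0       0       0       0          


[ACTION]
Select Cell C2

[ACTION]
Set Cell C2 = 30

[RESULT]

C2: 30                                                                                        
       A       B       C       D       E       F       G       H       I       J              
----------------------------------------------------------------------------------------------
  1        0       0       0       0       0       0       0       0       0       0          
  2        0       0    [30]       0       0       0       0       0       0       0          
  3        0Test           0       0       0       0       0       0       0Hello             
  4        0  217.31       0       0      59       0       0       0       0  247.31          
  5        0       0       0       0       0       0       0       0       0       0          
  6        0       0       0       0       0       0       0       0Hello          0          
  7        0       0     272       0       0       0       0       0       0       0          
  8        0       0       0       0       0       0       0       0       0       0          
  9        0       0       0       0       0       0       0       0       0       0          
 10        0     114       0       0      18       0       0       0       0       0          
 11        0       0  394.38       0       0       0       0       0       0       0          
 12        0       0       0       0       0       0       0       0       0       0          
 13        0  869.24       0       0       0       0       0       0       0       0          
 14        0       0       0       0       0       0       0       0       0       0          
 15        0       0  361.12       0   35.41       0       0       0       0       0          
 16        0       0       0       0       0       0       0       0       0       0          
 17        0       0       0     568       0       0       0       0       0  376.66          
 18        0       0       0       0       0       0       0       0       0       0          
 19        0       0       0       0       0       0Data           0       0       0          
 20      422       0       0       0       0       0       0       0       0       0          
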